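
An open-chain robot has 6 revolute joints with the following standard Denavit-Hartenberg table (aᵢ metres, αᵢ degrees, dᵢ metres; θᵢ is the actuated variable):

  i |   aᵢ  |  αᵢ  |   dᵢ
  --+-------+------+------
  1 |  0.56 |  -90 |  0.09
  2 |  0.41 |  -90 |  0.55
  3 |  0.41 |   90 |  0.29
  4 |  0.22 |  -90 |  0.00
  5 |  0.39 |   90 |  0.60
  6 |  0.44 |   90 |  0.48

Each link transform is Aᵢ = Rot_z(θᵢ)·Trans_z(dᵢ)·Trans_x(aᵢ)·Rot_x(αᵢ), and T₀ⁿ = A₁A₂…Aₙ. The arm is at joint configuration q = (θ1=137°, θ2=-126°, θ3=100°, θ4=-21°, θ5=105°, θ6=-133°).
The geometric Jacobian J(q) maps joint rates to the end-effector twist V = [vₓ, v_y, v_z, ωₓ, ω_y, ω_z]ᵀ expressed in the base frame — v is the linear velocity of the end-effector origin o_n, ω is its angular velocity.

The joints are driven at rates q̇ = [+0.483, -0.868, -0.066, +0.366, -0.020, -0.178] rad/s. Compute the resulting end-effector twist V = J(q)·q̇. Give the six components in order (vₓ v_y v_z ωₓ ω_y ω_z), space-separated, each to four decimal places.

-0.4112 -0.0611 0.5002 0.7288 0.3793 0.8213

o_n = [-0.2357, 0.9341, 0.2793]
J₁: ẑ×o_n = [-0.9341, -0.2357, 0.0000], ω = ẑ
J2: z=[-0.6820, -0.7314, 0.0000] o=[-0.4096, 0.3819, 0.0900] → [-0.1385, 0.1291, -0.2494, -0.6820, -0.7314, 0.0000]
J3: z=[-0.5917, 0.5517, 0.5878] o=[-0.6084, -0.1847, 0.4217] → [-0.7362, 0.1348, -0.8676, -0.5917, 0.5517, 0.5878]
J4: z=[0.5418, -0.2678, 0.7967] o=[-0.5352, 0.2992, 0.5346] → [-0.4375, 0.3769, 0.4242, 0.5418, -0.2678, 0.7967]
J5: z=[-0.3384, 0.7982, 0.4984] o=[-0.3660, 0.4179, 0.4594] → [-0.4010, 0.0040, -0.2787, -0.3384, 0.7982, 0.4984]
J6: z=[0.6029, 0.5906, -0.5364] o=[-0.8508, 0.9432, 0.4928] → [-0.1309, -0.2012, -0.3687, 0.6029, 0.5906, -0.5364]
V = J·q̇ = [-0.4112, -0.0611, 0.5002, 0.7288, 0.3793, 0.8213]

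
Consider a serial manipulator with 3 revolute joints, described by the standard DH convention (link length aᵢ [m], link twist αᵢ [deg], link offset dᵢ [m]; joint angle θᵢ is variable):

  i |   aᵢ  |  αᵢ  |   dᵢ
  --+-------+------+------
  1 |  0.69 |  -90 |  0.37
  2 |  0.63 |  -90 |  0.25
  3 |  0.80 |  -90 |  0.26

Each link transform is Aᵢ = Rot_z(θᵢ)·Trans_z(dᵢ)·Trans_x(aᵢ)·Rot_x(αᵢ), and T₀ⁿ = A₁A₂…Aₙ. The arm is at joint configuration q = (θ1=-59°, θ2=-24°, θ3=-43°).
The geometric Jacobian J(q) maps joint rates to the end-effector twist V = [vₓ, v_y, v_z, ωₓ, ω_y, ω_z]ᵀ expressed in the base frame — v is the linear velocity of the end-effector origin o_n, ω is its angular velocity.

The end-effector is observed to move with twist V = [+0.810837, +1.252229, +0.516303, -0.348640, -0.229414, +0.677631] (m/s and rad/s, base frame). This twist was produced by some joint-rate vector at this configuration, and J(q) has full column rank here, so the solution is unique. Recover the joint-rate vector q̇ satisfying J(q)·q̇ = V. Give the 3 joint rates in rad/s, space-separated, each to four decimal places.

o_n = [1.6635, -1.2238, 0.6267]
J₁: ẑ×o_n = [1.2238, 1.6635, -0.0000], ω = ẑ
J2: z=[0.8572, 0.5150, 0.0000] o=[0.3554, -0.5914, 0.3700] → [0.1322, -0.2200, -1.2158, 0.8572, 0.5150, 0.0000]
J3: z=[0.2095, -0.3486, -0.9135] o=[0.8661, -0.9560, 0.6262] → [-0.2448, -0.7286, 0.2219, 0.2095, -0.3486, -0.9135]
q̇ = J⁺·V = [0.7160, -0.4170, 0.0420]

0.7160 -0.4170 0.0420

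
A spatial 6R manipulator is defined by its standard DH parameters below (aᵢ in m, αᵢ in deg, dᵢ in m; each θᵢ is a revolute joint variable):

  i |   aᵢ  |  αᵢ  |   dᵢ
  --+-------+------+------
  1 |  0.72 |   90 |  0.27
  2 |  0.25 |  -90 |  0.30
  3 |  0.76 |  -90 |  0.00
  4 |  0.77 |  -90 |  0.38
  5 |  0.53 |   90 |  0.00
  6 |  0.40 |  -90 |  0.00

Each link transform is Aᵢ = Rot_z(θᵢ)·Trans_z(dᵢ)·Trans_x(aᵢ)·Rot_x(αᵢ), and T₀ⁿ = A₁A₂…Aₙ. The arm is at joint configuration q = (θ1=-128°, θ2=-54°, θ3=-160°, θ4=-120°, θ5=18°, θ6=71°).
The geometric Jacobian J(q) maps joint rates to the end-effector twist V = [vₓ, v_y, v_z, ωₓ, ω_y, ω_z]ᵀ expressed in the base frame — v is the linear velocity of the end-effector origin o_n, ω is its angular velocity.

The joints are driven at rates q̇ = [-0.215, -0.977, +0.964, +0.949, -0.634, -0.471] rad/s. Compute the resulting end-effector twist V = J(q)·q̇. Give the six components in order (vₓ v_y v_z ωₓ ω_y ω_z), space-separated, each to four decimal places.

-1.5927 0.2235 -0.2052 0.0438 -1.0307 -0.4095

o_n = [-1.5920, -1.0659, 1.1372]
J₁: ẑ×o_n = [1.0659, -1.5920, 0.0000], ω = ẑ
J2: z=[-0.7880, 0.6157, 0.0000] o=[-0.4433, -0.5674, 0.2700] → [0.5339, 0.6834, 1.1001, -0.7880, 0.6157, 0.0000]
J3: z=[-0.4981, -0.6375, 0.5878] o=[-0.7701, -0.4985, 0.0677] → [-0.3482, 0.0496, -0.2413, -0.4981, -0.6375, 0.5878]
J4: z=[-0.8643, 0.4201, -0.2767] o=[-0.7165, -0.0076, 0.6455] → [-0.0863, 0.6672, 1.2824, -0.8643, 0.4201, -0.2767]
J5: z=[-0.1880, 0.2405, 0.9523] o=[-1.4043, -0.5218, 0.6396] → [0.6379, -0.0853, 0.1474, -0.1880, 0.2405, 0.9523]
J6: z=[-0.9662, 0.1292, -0.2233] o=[-1.4979, -1.0316, 0.7499] → [0.0424, 0.3952, 0.0453, -0.9662, 0.1292, -0.2233]
V = J·q̇ = [-1.5927, 0.2235, -0.2052, 0.0438, -1.0307, -0.4095]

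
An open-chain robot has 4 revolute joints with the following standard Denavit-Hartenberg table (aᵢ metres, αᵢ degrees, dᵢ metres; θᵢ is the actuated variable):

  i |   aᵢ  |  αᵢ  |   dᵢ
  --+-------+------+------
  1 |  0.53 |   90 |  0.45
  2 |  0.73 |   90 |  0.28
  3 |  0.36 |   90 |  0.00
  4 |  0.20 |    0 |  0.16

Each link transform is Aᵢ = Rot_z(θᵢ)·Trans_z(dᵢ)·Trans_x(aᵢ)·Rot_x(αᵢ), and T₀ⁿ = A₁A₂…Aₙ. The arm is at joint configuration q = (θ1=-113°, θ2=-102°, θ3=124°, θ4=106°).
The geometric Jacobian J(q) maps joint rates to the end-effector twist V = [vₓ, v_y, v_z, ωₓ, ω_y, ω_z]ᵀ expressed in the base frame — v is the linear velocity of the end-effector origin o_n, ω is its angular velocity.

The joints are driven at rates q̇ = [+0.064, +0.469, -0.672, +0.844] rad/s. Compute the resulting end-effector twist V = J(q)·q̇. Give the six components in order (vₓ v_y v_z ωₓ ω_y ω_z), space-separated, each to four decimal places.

-0.0119 -0.3398 -0.4791 -1.0661 -0.1035 -0.7601

o_n = [-0.6501, 0.0608, -0.1871]
J₁: ẑ×o_n = [-0.0608, -0.6501, 0.0000], ω = ẑ
J2: z=[-0.9205, 0.3907, 0.0000] o=[-0.2071, -0.4879, 0.4500] → [-0.2489, -0.5864, -0.3320, -0.9205, 0.3907, 0.0000]
J3: z=[0.3822, 0.9004, 0.2079] o=[-0.4055, -0.2388, -0.2640] → [0.0070, -0.0803, 0.3347, 0.3822, 0.9004, 0.2079]
J4: z=[-0.4474, 0.3772, -0.8109] o=[-0.6966, -0.1607, -0.0671] → [0.1344, -0.0913, -0.1166, -0.4474, 0.3772, -0.8109]
V = J·q̇ = [-0.0119, -0.3398, -0.4791, -1.0661, -0.1035, -0.7601]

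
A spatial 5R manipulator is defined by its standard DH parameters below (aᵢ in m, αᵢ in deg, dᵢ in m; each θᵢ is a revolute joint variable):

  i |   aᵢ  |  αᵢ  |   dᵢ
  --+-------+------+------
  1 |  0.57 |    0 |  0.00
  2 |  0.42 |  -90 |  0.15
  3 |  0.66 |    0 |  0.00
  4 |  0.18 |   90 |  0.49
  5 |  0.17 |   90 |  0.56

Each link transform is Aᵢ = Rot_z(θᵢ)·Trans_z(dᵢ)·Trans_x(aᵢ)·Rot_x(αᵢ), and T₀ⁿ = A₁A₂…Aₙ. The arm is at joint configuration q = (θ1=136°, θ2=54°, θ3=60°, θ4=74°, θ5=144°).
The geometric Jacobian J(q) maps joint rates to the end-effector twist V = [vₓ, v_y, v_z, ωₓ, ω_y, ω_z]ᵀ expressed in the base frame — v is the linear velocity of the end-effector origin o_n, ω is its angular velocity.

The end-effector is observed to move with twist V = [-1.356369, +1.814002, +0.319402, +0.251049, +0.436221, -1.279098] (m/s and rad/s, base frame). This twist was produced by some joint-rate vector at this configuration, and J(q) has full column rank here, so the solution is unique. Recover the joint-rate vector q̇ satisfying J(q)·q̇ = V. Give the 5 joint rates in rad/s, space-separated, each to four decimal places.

o_n = [-1.4138, -0.3801, -0.8411]
J₁: ẑ×o_n = [0.3801, -1.4138, 0.0000], ω = ẑ
J2: z=[0.0000, 0.0000, 1.0000] o=[-0.4100, 0.3960, 0.0000] → [0.7760, -1.0038, 0.0000, 0.0000, 0.0000, 1.0000]
J3: z=[0.1736, -0.9848, 0.0000] o=[-0.8236, 0.3230, 0.1500] → [0.9761, 0.1721, -0.7033, 0.1736, -0.9848, 0.0000]
J4: z=[0.1736, -0.9848, 0.0000] o=[-1.1486, 0.2657, -0.4216] → [0.4132, 0.0729, -0.3733, 0.1736, -0.9848, 0.0000]
J5: z=[-0.7084, -0.1249, -0.6947] o=[-0.9404, -0.1951, -0.5511] → [-0.0922, 0.1234, 0.0719, -0.7084, -0.1249, -0.6947]
q̇ = J⁺·V = [-0.8850, -0.7060, -0.6290, 0.2430, -0.4490]

-0.8850 -0.7060 -0.6290 0.2430 -0.4490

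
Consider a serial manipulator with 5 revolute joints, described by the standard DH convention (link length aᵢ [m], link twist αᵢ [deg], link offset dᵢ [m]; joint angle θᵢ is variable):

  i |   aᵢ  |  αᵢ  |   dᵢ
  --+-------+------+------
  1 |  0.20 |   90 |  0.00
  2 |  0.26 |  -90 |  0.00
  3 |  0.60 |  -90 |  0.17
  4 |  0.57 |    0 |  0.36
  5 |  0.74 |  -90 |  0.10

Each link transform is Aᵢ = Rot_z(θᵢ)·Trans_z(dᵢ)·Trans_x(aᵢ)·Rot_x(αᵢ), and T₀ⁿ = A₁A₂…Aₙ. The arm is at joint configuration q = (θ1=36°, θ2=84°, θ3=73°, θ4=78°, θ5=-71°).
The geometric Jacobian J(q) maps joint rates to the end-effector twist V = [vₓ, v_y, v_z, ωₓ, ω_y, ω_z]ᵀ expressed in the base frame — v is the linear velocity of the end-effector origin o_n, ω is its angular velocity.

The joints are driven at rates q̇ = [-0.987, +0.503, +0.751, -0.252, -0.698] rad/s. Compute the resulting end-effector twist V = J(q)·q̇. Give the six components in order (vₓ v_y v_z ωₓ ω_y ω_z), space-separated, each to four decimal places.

o_n = [-0.3289, 1.6448, 0.1936]
J₁: ẑ×o_n = [-1.6448, -0.3289, 0.0000], ω = ẑ
J2: z=[0.5878, -0.8090, 0.0000] o=[0.1618, 0.1176, 0.0000] → [-0.1567, -0.1138, 0.5007, 0.5878, -0.8090, 0.0000]
J3: z=[-0.8046, -0.5846, 0.1045] o=[0.1838, 0.1335, 0.2586] → [-0.1200, -0.1058, -1.5156, -0.8046, -0.5846, 0.1045]
J4: z=[-0.2527, 0.1778, -0.9511] o=[-0.2754, 0.5091, 0.4508] → [1.0344, -0.0141, -0.2775, -0.2527, 0.1778, -0.9511]
J5: z=[-0.2527, 0.1778, -0.9511] o=[0.0185, 0.9929, 0.0846] → [0.6394, 0.3580, -0.1030, -0.2527, 0.1778, -0.9511]
V = J·q̇ = [0.7475, -0.0584, -0.7446, -0.0685, -1.0148, -0.0050]

0.7475 -0.0584 -0.7446 -0.0685 -1.0148 -0.0050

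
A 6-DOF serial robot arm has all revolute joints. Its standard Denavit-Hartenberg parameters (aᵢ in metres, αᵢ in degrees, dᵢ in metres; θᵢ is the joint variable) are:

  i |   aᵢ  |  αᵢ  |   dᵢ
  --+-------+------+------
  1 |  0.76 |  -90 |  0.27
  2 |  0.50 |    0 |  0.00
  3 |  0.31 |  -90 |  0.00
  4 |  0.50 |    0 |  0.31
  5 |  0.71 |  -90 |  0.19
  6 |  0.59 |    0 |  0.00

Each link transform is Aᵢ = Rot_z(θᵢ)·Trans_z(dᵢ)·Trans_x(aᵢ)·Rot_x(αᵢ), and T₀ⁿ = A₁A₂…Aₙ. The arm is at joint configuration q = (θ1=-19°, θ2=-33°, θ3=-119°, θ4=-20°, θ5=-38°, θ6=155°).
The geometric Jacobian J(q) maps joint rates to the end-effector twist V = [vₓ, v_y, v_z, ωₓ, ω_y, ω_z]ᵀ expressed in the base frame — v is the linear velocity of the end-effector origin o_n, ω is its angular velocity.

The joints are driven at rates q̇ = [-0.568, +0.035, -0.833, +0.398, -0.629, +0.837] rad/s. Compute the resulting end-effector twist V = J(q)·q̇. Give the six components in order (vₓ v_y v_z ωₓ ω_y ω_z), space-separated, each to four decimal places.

-0.2415 -0.5954 -0.1766 -1.0993 -0.9346 -0.4387

o_n = [0.6018, 0.1308, 1.1734]
J₁: ẑ×o_n = [-0.1308, 0.6018, 0.0000], ω = ẑ
J2: z=[0.3256, 0.9455, 0.0000] o=[0.7186, -0.2474, 0.2700] → [0.8541, -0.2941, 0.2336, 0.3256, 0.9455, 0.0000]
J3: z=[0.3256, 0.9455, 0.0000] o=[1.1151, -0.3840, 0.5423] → [0.5967, -0.2054, 0.6529, 0.3256, 0.9455, 0.0000]
J4: z=[0.4439, -0.1528, 0.8829] o=[0.8563, -0.2948, 0.6879] → [-0.4501, -0.4402, 0.1501, 0.4439, -0.1528, 0.8829]
J5: z=[0.4439, -0.1528, 0.8829] o=[0.6573, -0.0455, 1.1821] → [-0.1543, -0.0451, 0.0698, 0.4439, -0.1528, 0.8829]
J6: z=[-0.8805, -0.2573, 0.3981] o=[0.6236, 0.6030, 1.5265] → [0.2788, -0.3196, 0.4101, -0.8805, -0.2573, 0.3981]
V = J·q̇ = [-0.2415, -0.5954, -0.1766, -1.0993, -0.9346, -0.4387]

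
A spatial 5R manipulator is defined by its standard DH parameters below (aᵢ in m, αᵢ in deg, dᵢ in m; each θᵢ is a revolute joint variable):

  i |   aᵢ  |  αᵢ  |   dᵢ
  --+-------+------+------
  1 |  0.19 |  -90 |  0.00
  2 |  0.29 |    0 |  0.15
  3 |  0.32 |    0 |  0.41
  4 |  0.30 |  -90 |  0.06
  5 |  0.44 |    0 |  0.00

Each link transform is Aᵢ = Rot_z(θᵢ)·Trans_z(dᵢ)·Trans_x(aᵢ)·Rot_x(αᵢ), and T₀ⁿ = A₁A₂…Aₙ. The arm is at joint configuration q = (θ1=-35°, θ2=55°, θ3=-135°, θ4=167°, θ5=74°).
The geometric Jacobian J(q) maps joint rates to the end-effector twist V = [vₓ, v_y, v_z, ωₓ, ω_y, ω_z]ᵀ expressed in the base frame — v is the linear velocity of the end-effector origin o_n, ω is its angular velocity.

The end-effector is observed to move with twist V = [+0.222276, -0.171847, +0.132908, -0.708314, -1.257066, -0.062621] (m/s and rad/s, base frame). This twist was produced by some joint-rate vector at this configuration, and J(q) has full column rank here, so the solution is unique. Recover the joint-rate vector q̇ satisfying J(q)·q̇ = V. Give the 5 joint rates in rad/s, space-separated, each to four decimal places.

o_n = [0.4685, -0.0875, -0.3431]
J₁: ẑ×o_n = [0.0875, 0.4685, -0.0000], ω = ẑ
J2: z=[0.5736, 0.8192, 0.0000] o=[0.1556, -0.1090, 0.0000] → [-0.2811, 0.1968, -0.2440, 0.5736, 0.8192, 0.0000]
J3: z=[0.5736, 0.8192, 0.0000] o=[0.3779, -0.0815, -0.2376] → [-0.0865, 0.0605, -0.0776, 0.5736, 0.8192, 0.0000]
J4: z=[0.5736, 0.8192, 0.0000] o=[0.6586, 0.2225, 0.0776] → [-0.3446, 0.2413, -0.0220, 0.5736, 0.8192, 0.0000]
J5: z=[-0.8180, 0.5728, -0.0523] o=[0.7059, 0.2626, -0.2220] → [-0.0877, -0.0867, 0.4224, -0.8180, 0.5728, -0.0523]
q̇ = J⁺·V = [-0.0700, -0.4840, -0.9610, 0.0090, -0.1410]

-0.0700 -0.4840 -0.9610 0.0090 -0.1410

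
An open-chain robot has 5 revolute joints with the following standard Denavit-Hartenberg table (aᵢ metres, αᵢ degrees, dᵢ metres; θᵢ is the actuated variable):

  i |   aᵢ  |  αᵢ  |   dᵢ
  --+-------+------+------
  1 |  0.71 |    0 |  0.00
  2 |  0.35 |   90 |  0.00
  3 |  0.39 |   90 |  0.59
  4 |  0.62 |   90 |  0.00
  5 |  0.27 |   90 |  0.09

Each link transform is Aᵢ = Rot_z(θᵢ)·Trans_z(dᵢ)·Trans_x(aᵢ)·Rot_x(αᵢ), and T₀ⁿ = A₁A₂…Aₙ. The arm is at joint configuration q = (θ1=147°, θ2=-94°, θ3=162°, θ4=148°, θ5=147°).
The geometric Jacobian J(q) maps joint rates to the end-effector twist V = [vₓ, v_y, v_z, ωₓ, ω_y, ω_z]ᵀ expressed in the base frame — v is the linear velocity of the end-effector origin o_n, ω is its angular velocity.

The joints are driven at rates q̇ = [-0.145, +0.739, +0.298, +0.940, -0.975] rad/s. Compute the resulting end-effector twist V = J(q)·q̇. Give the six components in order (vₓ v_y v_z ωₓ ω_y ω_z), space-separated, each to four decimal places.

0.3071 1.0328 0.0737 0.0482 0.9427 1.3283

o_n = [0.2817, 0.0970, 0.1720]
J₁: ẑ×o_n = [-0.0970, 0.2817, 0.0000], ω = ẑ
J2: z=[0.0000, 0.0000, 1.0000] o=[-0.5955, 0.3867, 0.0000] → [0.2896, 0.8772, -0.0000, 0.0000, 0.0000, 1.0000]
J3: z=[0.7986, -0.6018, 0.0000] o=[-0.3848, 0.6662, 0.0000] → [-0.1035, -0.1373, -0.0534, 0.7986, -0.6018, 0.0000]
J4: z=[0.1860, 0.2468, 0.9511] o=[-0.1368, 0.0149, 0.1205] → [-0.0654, 0.3885, -0.0880, 0.1860, 0.2468, 0.9511]
J5: z=[0.3740, -0.9129, 0.1638] o=[0.4265, 0.2166, -0.0420] → [-0.1757, -0.1037, -0.1768, 0.3740, -0.9129, 0.1638]
V = J·q̇ = [0.3071, 1.0328, 0.0737, 0.0482, 0.9427, 1.3283]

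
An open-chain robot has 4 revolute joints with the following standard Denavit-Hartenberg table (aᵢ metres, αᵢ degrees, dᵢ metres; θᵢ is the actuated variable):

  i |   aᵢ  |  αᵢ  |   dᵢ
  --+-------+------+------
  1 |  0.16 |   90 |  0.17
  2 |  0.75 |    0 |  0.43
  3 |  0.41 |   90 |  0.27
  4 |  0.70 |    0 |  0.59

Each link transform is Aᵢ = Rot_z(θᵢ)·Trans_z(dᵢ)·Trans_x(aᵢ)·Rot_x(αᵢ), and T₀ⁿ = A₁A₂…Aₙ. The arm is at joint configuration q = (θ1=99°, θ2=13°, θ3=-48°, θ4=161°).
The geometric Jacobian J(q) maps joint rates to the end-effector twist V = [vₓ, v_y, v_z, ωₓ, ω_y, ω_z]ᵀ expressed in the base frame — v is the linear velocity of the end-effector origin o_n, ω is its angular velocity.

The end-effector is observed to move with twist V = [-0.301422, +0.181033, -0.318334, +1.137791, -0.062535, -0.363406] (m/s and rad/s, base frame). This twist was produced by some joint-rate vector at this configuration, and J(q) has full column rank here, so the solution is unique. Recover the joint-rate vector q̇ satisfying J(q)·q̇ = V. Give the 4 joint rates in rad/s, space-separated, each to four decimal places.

o_n = [0.8623, 0.4869, -0.0001]
J₁: ẑ×o_n = [-0.4869, 0.8623, 0.0000], ω = ẑ
J2: z=[0.9877, 0.1564, 0.0000] o=[-0.0250, 0.1580, 0.1700] → [-0.0266, 0.1680, 0.1861, 0.9877, 0.1564, 0.0000]
J3: z=[0.9877, 0.1564, 0.0000] o=[0.2854, 0.9471, 0.3387] → [-0.0530, 0.3347, -0.5447, 0.9877, 0.1564, 0.0000]
J4: z=[0.0897, -0.5665, -0.8192] o=[0.4995, 1.3210, 0.1035] → [-0.6245, -0.2879, 0.1307, 0.0897, -0.5665, -0.8192]
q̇ = J⁺·V = [-0.0210, 0.3200, 0.7940, 0.4180]

-0.0210 0.3200 0.7940 0.4180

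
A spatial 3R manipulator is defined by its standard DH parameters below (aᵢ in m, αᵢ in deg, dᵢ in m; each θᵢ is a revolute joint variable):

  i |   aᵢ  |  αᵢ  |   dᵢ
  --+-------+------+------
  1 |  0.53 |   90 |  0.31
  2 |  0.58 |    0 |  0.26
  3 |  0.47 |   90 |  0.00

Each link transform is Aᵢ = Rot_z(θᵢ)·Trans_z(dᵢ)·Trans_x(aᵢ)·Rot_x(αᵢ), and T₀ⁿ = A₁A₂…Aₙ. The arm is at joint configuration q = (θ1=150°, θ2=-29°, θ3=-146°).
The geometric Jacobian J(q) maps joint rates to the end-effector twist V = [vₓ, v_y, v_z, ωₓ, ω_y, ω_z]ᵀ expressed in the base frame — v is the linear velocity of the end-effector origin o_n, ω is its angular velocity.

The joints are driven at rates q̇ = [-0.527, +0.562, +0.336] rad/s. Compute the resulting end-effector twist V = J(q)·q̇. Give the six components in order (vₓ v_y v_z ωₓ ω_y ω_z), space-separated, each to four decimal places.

0.0999 0.2886 -0.1354 0.4490 0.7777 -0.5270

o_n = [-0.3628, 0.5097, -0.0122]
J₁: ẑ×o_n = [-0.5097, -0.3628, 0.0000], ω = ẑ
J2: z=[0.5000, 0.8660, 0.0000] o=[-0.4590, 0.2650, 0.3100] → [-0.2790, 0.1611, 0.0391, 0.5000, 0.8660, 0.0000]
J3: z=[0.5000, 0.8660, 0.0000] o=[-0.7683, 0.7438, 0.0288] → [-0.0355, 0.0205, -0.4682, 0.5000, 0.8660, 0.0000]
V = J·q̇ = [0.0999, 0.2886, -0.1354, 0.4490, 0.7777, -0.5270]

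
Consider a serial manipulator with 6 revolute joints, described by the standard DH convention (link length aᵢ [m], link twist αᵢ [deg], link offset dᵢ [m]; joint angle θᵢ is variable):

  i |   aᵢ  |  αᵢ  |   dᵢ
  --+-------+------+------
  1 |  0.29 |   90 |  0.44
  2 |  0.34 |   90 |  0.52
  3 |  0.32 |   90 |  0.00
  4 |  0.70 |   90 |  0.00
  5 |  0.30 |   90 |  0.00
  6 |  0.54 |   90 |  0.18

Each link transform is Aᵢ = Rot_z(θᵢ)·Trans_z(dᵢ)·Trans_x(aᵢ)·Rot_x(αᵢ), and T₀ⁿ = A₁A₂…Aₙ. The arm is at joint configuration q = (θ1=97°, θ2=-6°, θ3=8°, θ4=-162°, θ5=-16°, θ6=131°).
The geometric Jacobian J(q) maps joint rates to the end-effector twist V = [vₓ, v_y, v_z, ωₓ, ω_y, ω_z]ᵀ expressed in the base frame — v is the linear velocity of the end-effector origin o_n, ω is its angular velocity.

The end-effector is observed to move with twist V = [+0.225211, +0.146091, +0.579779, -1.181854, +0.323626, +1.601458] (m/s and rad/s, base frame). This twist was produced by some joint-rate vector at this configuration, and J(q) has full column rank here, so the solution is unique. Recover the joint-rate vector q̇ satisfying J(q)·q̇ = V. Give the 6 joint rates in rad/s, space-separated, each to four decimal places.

o_n = [0.5934, 0.2904, 0.2439]
J₁: ẑ×o_n = [-0.2904, 0.5934, 0.0000], ω = ẑ
J2: z=[0.9925, 0.1219, 0.0000] o=[-0.0353, 0.2878, 0.4400] → [-0.0239, 0.1946, -0.0741, 0.9925, 0.1219, 0.0000]
J3: z=[0.0127, -0.1037, -0.9945] o=[0.4396, 0.6868, 0.4045] → [-0.3776, -0.1509, 0.0109, 0.0127, -0.1037, -0.9945]
J4: z=[-0.9998, 0.0167, -0.0145] o=[0.4454, 1.0051, 0.3713] → [-0.0125, -0.1295, 0.7121, -0.9998, 0.0167, -0.0145]
J5: z=[0.0065, -0.4060, -0.9139] o=[0.4306, 0.3654, 0.6554] → [0.0984, -0.1461, 0.0656, 0.0065, -0.4060, -0.9139]
J6: z=[0.9669, 0.2358, -0.0979] o=[0.5071, 0.1006, 0.7736] → [-0.1063, 0.5037, 0.1632, 0.9669, 0.2358, -0.0979]
q̇ = J⁺·V = [0.1550, -0.3160, -0.8880, 0.8530, -0.6300, 0.0000]

0.1550 -0.3160 -0.8880 0.8530 -0.6300 0.0000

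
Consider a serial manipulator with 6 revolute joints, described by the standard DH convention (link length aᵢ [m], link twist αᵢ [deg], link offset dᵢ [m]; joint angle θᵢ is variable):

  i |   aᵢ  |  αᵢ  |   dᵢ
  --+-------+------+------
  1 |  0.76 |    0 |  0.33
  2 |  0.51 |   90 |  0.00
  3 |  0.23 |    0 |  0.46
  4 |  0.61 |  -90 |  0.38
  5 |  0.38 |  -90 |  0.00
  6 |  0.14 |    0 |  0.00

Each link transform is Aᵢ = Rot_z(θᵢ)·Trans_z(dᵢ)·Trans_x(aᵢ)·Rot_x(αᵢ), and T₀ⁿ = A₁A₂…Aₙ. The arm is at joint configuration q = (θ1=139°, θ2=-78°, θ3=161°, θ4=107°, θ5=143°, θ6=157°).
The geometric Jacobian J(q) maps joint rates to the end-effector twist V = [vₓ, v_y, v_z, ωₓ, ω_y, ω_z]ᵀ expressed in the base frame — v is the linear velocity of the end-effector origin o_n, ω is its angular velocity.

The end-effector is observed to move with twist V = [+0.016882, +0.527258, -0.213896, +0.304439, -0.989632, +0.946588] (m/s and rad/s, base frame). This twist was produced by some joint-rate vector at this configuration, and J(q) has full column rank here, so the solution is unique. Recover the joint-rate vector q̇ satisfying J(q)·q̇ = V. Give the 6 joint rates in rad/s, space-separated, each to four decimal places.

o_n = [0.1373, 0.3602, -0.0024]
J₁: ẑ×o_n = [-0.3602, 0.1373, 0.0000], ω = ẑ
J2: z=[0.0000, 0.0000, 1.0000] o=[-0.5736, 0.4986, 0.3300] → [0.1384, 0.7109, -0.0000, 0.0000, 0.0000, 1.0000]
J3: z=[0.8746, -0.4848, 0.0000] o=[-0.3263, 0.9447, 0.3300] → [0.1612, 0.2907, -0.2864, 0.8746, -0.4848, 0.0000]
J4: z=[0.8746, -0.4848, 0.0000] o=[-0.0294, 0.5314, 0.4049] → [0.1975, 0.3562, -0.0690, 0.8746, -0.4848, 0.0000]
J5: z=[0.4845, 0.8741, -0.0349] o=[0.2926, 0.3286, -0.2047] → [0.1780, -0.0926, 0.1510, 0.4845, 0.8741, -0.0349]
J6: z=[0.7087, -0.3688, 0.6014] o=[0.0977, 0.4487, 0.0985] → [0.0905, 0.0954, -0.0482, 0.7087, -0.3688, 0.6014]
q̇ = J⁺·V = [0.0270, 0.4760, 0.2600, -0.0690, -0.7330, 0.6950]

0.0270 0.4760 0.2600 -0.0690 -0.7330 0.6950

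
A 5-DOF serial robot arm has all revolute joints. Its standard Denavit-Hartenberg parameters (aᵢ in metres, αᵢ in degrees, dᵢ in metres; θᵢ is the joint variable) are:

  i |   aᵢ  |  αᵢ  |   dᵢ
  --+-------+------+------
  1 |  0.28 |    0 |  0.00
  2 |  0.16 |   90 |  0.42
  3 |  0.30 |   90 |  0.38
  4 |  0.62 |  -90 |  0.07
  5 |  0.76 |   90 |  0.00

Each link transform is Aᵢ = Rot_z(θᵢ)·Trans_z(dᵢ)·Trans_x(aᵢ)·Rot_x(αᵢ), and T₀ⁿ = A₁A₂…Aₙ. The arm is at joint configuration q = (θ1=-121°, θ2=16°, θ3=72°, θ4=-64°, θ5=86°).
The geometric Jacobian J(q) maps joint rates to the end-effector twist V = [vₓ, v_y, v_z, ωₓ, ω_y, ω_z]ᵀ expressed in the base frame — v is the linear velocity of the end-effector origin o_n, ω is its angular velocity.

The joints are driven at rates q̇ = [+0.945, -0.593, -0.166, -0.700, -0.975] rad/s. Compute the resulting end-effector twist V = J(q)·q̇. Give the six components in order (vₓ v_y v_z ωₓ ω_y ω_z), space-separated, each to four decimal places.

o_n = [0.1534, 0.0018, 1.1986]
J₁: ẑ×o_n = [-0.0018, 0.1534, 0.0000], ω = ẑ
J2: z=[0.0000, 0.0000, 1.0000] o=[-0.1442, -0.2400, 0.0000] → [-0.2418, 0.2976, 0.0000, 0.0000, 0.0000, 1.0000]
J3: z=[-0.9659, 0.2588, 0.0000] o=[-0.1856, -0.3946, 0.4200] → [0.2015, 0.7520, -0.4706, -0.9659, 0.2588, 0.0000]
J4: z=[-0.2462, -0.9187, -0.3090] o=[-0.5767, -0.3857, 0.7053] → [-0.3334, -0.1042, 0.5753, -0.2462, -0.9187, -0.3090]
J5: z=[-0.4953, -0.1548, 0.8548] o=[-0.0774, -0.6754, 0.9422] → [-0.6186, 0.3243, -0.2997, -0.4953, -0.1548, 0.8548]
V = J·q̇ = [0.9447, -0.3996, -0.0324, 0.8156, 0.7510, -0.2651]

0.9447 -0.3996 -0.0324 0.8156 0.7510 -0.2651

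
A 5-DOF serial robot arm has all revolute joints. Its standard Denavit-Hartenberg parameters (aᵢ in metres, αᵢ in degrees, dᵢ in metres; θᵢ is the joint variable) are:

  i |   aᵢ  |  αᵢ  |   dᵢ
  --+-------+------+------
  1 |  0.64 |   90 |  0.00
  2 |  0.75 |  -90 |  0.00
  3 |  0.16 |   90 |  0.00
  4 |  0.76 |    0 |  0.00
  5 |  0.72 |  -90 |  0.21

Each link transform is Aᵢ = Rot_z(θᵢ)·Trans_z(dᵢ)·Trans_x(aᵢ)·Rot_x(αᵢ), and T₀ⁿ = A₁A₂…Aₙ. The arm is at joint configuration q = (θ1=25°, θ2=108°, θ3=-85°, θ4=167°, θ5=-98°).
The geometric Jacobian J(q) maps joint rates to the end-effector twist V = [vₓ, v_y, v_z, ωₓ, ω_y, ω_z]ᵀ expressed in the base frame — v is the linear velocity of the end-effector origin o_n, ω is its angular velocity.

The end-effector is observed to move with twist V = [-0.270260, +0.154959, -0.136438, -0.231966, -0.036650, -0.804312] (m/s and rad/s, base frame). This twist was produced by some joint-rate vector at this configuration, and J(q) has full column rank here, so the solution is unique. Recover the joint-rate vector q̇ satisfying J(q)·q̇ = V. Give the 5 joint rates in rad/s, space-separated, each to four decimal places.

o_n = [-0.4183, 0.1392, 0.2271]
J₁: ẑ×o_n = [-0.1392, -0.4183, 0.0000], ω = ẑ
J2: z=[0.4226, -0.9063, 0.0000] o=[0.5800, 0.2705, 0.0000] → [-0.2058, -0.0960, -0.9603, 0.4226, -0.9063, 0.0000]
J3: z=[-0.8619, -0.4019, -0.3090] o=[0.3700, 0.1725, 0.7133] → [0.1851, -0.1755, -0.2881, -0.8619, -0.4019, -0.3090]
J4: z=[0.3158, 0.0511, -0.9474] o=[0.4334, 0.0262, 0.7266] → [0.0815, 0.9648, 0.0792, 0.3158, 0.0511, -0.9474]
J5: z=[0.3158, 0.0511, -0.9474] o=[-0.0076, 0.6345, 0.6123] → [-0.4890, 0.5108, -0.1355, 0.3158, 0.0511, -0.9474]
q̇ = J⁺·V = [-0.2240, -0.1070, 0.3940, -0.2800, 0.7640]

-0.2240 -0.1070 0.3940 -0.2800 0.7640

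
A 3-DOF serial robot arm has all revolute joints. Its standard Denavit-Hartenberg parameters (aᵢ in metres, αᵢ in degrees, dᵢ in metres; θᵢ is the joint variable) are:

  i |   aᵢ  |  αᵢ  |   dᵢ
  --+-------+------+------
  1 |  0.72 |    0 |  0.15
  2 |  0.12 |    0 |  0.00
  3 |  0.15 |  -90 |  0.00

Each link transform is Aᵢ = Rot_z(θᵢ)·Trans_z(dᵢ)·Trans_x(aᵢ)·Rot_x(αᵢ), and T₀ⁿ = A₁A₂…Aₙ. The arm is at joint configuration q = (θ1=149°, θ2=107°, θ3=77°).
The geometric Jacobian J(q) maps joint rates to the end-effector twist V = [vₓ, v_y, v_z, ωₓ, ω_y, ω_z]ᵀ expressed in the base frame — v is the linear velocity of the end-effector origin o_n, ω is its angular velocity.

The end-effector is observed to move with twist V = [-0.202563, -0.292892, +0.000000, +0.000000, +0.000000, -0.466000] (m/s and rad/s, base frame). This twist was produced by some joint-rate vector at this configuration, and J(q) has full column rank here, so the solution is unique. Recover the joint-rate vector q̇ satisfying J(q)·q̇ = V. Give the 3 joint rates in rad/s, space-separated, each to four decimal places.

0.3850 -0.6260 -0.2250

o_n = [-0.5125, 0.1863, 0.1500]
J₁: ẑ×o_n = [-0.1863, -0.5125, 0.0000], ω = ẑ
J2: z=[0.0000, 0.0000, 1.0000] o=[-0.6172, 0.3708, 0.1500] → [0.1845, 0.1046, -0.0000, 0.0000, 0.0000, 1.0000]
J3: z=[0.0000, 0.0000, 1.0000] o=[-0.6462, 0.2544, 0.1500] → [0.0681, 0.1337, -0.0000, 0.0000, 0.0000, 1.0000]
q̇ = J⁺·V = [0.3850, -0.6260, -0.2250]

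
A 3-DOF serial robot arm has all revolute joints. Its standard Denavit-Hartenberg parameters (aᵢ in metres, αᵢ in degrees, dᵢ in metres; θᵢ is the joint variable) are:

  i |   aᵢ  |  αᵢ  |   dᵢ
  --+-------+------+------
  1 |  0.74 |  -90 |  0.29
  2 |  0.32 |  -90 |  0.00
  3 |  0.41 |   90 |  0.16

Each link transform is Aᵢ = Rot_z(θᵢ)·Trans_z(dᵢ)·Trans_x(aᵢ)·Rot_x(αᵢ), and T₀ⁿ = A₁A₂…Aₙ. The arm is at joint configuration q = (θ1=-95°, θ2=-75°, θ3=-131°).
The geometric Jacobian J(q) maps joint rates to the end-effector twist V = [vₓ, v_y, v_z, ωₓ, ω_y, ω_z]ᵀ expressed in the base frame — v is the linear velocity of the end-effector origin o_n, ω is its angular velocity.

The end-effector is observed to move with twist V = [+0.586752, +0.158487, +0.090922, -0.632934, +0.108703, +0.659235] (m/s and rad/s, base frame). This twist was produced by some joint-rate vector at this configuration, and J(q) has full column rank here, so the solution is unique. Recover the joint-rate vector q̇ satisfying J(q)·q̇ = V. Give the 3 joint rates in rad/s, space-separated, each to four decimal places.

0.6450 -0.6400 -0.0550

o_n = [0.2291, -0.9313, 0.2979]
J₁: ẑ×o_n = [0.9313, 0.2291, -0.0000], ω = ẑ
J2: z=[0.9962, -0.0872, 0.0000] o=[-0.0645, -0.7372, 0.2900] → [-0.0007, -0.0078, -0.1678, 0.9962, -0.0872, 0.0000]
J3: z=[-0.0842, -0.9623, -0.2588] o=[-0.0717, -0.8197, 0.5991] → [0.2610, -0.1032, 0.2989, -0.0842, -0.9623, -0.2588]
q̇ = J⁺·V = [0.6450, -0.6400, -0.0550]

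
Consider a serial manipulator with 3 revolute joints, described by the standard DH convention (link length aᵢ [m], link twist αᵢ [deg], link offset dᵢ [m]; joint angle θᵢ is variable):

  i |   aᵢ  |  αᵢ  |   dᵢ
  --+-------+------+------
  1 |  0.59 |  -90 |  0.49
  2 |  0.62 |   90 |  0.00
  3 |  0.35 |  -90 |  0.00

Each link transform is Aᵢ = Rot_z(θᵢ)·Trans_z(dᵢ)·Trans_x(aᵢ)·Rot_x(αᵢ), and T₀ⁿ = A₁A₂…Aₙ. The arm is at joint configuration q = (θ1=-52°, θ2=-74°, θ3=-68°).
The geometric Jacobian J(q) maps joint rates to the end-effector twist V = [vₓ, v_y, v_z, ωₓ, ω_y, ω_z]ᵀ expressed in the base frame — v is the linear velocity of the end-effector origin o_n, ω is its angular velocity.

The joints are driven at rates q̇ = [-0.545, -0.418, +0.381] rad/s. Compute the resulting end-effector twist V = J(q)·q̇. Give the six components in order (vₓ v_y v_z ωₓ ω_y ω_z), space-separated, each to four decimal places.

-0.5766 0.1137 0.2054 -0.5549 0.0313 -0.4400

o_n = [0.2350, -0.8279, 1.2120]
J₁: ẑ×o_n = [0.8279, 0.2350, -0.0000], ω = ẑ
J2: z=[0.7880, 0.6157, 0.0000] o=[0.3632, -0.4649, 0.4900] → [0.4445, -0.5690, -0.2070, 0.7880, 0.6157, 0.0000]
J3: z=[-0.5918, 0.7575, 0.2756] o=[0.4685, -0.5996, 1.0860] → [0.1584, 0.0102, 0.3119, -0.5918, 0.7575, 0.2756]
V = J·q̇ = [-0.5766, 0.1137, 0.2054, -0.5549, 0.0313, -0.4400]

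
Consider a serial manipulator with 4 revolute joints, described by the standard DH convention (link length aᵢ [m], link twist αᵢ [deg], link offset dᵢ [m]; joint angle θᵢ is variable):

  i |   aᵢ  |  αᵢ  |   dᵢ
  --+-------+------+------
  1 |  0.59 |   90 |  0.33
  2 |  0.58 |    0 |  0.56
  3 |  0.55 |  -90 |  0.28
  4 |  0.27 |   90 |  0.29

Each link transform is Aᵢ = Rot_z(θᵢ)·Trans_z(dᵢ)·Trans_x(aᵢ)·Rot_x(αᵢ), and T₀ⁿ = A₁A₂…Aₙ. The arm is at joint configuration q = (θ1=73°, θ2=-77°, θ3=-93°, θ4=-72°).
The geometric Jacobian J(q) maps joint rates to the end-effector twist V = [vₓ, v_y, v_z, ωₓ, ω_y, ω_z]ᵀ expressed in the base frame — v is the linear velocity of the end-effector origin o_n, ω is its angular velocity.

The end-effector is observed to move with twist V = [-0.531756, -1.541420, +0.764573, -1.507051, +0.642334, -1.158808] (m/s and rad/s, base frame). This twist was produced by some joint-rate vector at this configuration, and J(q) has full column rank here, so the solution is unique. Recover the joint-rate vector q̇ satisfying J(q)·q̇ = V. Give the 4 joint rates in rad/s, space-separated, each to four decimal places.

-0.1740 -0.9580 -0.6710 1.0000

o_n = [1.0918, -0.1801, -0.6307]
J₁: ẑ×o_n = [0.1801, 1.0918, -0.0000], ω = ẑ
J2: z=[0.9563, -0.2924, 0.0000] o=[0.1725, 0.5642, 0.3300] → [0.2809, 0.9187, -0.4430, 0.9563, -0.2924, 0.0000]
J3: z=[0.9563, -0.2924, 0.0000] o=[0.7462, 0.5253, -0.2351] → [0.1157, 0.3783, -0.5735, 0.9563, -0.2924, 0.0000]
J4: z=[0.0508, 0.1661, -0.9848] o=[0.8556, -0.0746, -0.3306] → [-0.1537, -0.2174, -0.0446, 0.0508, 0.1661, -0.9848]
q̇ = J⁺·V = [-0.1740, -0.9580, -0.6710, 1.0000]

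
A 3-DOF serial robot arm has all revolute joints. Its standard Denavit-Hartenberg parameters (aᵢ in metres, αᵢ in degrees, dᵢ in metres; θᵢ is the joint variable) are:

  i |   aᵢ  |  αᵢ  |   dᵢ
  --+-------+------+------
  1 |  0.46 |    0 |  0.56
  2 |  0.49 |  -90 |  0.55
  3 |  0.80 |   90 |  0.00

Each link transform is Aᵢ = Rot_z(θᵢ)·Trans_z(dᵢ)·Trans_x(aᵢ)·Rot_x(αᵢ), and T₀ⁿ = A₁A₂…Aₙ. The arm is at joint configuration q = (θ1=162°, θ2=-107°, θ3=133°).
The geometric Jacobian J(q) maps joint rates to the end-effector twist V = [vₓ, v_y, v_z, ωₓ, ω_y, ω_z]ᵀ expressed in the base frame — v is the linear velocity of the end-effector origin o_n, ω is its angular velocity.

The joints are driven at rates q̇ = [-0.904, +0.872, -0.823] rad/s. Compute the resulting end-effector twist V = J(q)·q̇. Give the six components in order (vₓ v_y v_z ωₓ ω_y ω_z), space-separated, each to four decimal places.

o_n = [-0.4694, 0.0966, 0.5249]
J₁: ẑ×o_n = [-0.0966, -0.4694, 0.0000], ω = ẑ
J2: z=[0.0000, 0.0000, 1.0000] o=[-0.4375, 0.1421, 0.5600] → [0.0455, -0.0319, 0.0000, 0.0000, 0.0000, 1.0000]
J3: z=[-0.8192, 0.5736, 0.0000] o=[-0.1564, 0.5435, 1.1100] → [-0.3356, -0.4793, 0.5456, -0.8192, 0.5736, 0.0000]
V = J·q̇ = [0.4032, 0.7909, -0.4490, 0.6742, -0.4721, -0.0320]

0.4032 0.7909 -0.4490 0.6742 -0.4721 -0.0320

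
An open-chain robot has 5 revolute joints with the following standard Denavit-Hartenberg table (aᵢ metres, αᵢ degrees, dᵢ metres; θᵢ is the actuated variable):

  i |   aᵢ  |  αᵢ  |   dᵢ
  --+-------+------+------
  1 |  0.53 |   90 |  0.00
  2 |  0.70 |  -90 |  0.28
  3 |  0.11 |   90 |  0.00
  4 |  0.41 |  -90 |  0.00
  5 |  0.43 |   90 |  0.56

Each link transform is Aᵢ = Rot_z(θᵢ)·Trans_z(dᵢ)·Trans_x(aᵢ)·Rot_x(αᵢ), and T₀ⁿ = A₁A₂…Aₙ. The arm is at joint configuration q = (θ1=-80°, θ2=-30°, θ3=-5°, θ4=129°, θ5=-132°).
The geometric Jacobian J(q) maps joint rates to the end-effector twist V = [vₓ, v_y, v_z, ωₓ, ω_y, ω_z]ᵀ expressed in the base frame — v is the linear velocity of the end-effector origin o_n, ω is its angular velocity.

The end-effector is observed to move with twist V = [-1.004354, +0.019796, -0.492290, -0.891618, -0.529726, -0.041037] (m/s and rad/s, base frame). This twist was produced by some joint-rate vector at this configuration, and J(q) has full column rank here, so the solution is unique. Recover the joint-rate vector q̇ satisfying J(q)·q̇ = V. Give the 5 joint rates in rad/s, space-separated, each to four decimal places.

o_n = [-0.4442, -0.7246, -0.3587]
J₁: ẑ×o_n = [0.7246, -0.4442, 0.0000], ω = ẑ
J2: z=[-0.9848, -0.1736, 0.0000] o=[0.0920, -0.5219, 0.0000] → [0.0623, -0.3532, 0.1065, -0.9848, -0.1736, 0.0000]
J3: z=[0.0868, -0.4924, 0.8660] o=[-0.0784, -1.1676, -0.3500] → [-0.3794, -0.3160, -0.1416, 0.0868, -0.4924, 0.8660]
J4: z=[-0.9942, -0.0987, 0.0436] o=[-0.0714, -1.2627, -0.4048] → [-0.0280, 0.0296, -0.5717, -0.9942, -0.0987, 0.0436]
J5: z=[-0.1044, 0.9819, -0.1579] o=[-0.0602, -1.1965, -0.0003] → [-0.2774, 0.0232, 0.3278, -0.1044, 0.9819, -0.1579]
q̇ = J⁺·V = [-0.8740, 0.2690, 0.9350, 0.7070, 0.0480]

-0.8740 0.2690 0.9350 0.7070 0.0480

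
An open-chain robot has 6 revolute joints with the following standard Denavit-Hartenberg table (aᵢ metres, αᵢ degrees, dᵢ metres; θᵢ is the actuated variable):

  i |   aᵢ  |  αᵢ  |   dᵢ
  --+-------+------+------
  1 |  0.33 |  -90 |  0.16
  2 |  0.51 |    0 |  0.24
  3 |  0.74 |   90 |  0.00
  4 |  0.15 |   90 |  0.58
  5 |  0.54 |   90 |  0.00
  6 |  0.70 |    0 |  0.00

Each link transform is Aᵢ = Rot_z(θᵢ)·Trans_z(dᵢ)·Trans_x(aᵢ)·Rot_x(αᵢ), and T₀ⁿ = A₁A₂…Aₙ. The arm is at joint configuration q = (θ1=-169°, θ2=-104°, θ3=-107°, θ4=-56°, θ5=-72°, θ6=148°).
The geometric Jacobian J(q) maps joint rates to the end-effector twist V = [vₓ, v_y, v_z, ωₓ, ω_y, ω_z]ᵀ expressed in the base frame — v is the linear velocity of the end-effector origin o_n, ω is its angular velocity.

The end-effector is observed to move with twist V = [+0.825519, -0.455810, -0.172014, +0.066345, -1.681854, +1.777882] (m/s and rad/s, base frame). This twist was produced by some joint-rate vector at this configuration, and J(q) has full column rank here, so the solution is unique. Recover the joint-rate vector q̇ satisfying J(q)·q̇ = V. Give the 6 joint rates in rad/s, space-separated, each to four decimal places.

o_n = [-0.1101, 0.0581, -0.1472]
J₁: ẑ×o_n = [-0.0581, -0.1101, 0.0000], ω = ẑ
J2: z=[0.1908, -0.9816, 0.0000] o=[-0.3239, -0.0630, 0.1600] → [0.3016, 0.0586, 0.2330, 0.1908, -0.9816, 0.0000]
J3: z=[0.1908, -0.9816, 0.0000] o=[-0.1570, -0.2750, 0.6549] → [0.7873, 0.1530, 0.1097, 0.1908, -0.9816, 0.0000]
J4: z=[-0.5056, -0.0983, -0.8572] o=[0.4656, -0.1540, 0.2737] → [0.2232, 0.2807, -0.1638, -0.5056, -0.0983, -0.8572]
J5: z=[-0.8043, 0.4133, 0.4270] o=[0.2192, -0.0752, -0.2666] → [-0.0076, -0.0445, 0.0289, -0.8043, 0.4133, 0.4270]
J6: z=[-0.1408, -0.8306, 0.5388] o=[0.5310, 0.1263, 0.1255] → [0.2633, -0.3838, -0.5229, -0.1408, -0.8306, 0.5388]
q̇ = J⁺·V = [0.5530, 0.3770, 0.8310, -0.6410, 0.4500, 0.8970]

0.5530 0.3770 0.8310 -0.6410 0.4500 0.8970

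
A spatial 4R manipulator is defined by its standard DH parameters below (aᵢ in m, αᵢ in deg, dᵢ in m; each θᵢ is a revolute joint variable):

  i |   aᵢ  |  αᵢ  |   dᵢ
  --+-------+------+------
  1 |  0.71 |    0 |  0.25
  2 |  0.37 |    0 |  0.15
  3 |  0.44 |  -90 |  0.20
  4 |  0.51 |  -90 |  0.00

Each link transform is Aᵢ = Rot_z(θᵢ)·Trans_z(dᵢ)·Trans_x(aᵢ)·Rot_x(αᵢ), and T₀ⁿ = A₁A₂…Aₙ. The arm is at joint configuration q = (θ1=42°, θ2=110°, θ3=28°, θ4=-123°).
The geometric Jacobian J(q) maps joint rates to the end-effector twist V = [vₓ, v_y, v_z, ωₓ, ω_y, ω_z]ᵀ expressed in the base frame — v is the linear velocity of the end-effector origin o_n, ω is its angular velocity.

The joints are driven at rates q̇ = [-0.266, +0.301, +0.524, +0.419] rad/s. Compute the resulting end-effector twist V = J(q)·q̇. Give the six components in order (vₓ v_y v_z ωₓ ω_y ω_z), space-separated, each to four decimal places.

o_n = [0.0387, 0.6488, 1.0277]
J₁: ẑ×o_n = [-0.6488, 0.0387, 0.0000], ω = ẑ
J2: z=[0.0000, 0.0000, 1.0000] o=[0.5276, 0.4751, 0.2500] → [-0.1737, -0.4889, 0.0000, 0.0000, 0.0000, 1.0000]
J3: z=[0.0000, 0.0000, 1.0000] o=[0.2009, 0.6488, 0.4000] → [0.0000, -0.1622, 0.0000, 0.0000, 0.0000, 1.0000]
J4: z=[-0.0000, -1.0000, 0.0000] o=[-0.2391, 0.6488, 0.6000] → [-0.4277, 0.0000, 0.2778, -0.0000, -1.0000, 0.0000]
V = J·q̇ = [-0.0589, -0.2425, 0.1164, -0.0000, -0.4190, 0.5590]

-0.0589 -0.2425 0.1164 -0.0000 -0.4190 0.5590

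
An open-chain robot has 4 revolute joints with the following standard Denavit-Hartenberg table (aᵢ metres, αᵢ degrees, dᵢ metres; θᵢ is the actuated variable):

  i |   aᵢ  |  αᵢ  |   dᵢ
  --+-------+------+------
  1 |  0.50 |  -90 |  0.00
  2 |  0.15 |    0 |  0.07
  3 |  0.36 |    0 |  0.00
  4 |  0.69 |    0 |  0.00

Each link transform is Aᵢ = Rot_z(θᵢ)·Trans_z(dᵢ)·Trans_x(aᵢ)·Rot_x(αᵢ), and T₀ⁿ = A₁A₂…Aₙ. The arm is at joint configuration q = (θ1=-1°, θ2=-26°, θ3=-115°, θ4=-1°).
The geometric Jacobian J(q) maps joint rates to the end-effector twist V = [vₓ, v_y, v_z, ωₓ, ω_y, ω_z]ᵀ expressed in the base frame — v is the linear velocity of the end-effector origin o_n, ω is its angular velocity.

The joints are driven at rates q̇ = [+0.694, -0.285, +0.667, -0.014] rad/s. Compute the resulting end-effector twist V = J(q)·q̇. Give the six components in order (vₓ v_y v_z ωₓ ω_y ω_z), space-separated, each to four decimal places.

0.1732 -0.1340 0.3454 0.0064 0.3679 0.6940

o_n = [-0.1874, 0.0733, 0.7171]
J₁: ẑ×o_n = [-0.0733, -0.1874, 0.0000], ω = ẑ
J2: z=[0.0175, 0.9998, 0.0000] o=[0.4999, -0.0087, 0.0000] → [0.7170, -0.0125, 0.6887, 0.0175, 0.9998, 0.0000]
J3: z=[0.0175, 0.9998, 0.0000] o=[0.6359, 0.0589, 0.0658] → [0.6513, -0.0114, 0.8235, 0.0175, 0.9998, 0.0000]
J4: z=[0.0175, 0.9998, 0.0000] o=[0.3562, 0.0638, 0.2923] → [0.4247, -0.0074, 0.5437, 0.0175, 0.9998, 0.0000]
V = J·q̇ = [0.1732, -0.1340, 0.3454, 0.0064, 0.3679, 0.6940]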